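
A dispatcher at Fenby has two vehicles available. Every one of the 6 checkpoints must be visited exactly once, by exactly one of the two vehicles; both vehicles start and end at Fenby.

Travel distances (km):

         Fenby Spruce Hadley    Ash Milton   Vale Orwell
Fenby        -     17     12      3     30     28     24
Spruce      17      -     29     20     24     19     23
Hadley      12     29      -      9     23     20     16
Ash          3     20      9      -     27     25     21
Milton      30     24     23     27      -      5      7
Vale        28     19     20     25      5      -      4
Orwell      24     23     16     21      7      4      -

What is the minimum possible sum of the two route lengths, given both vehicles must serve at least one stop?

There are 2^5 − 1 = 31 ways to divide the 6 stops into two non-empty groups. For each, the best each vehicle can do is its own shortest tour through its group:
  {Spruce} + {Hadley, Ash, Milton, Vale, Orwell}: 34 + 67 = 101
  {Hadley} + {Spruce, Ash, Milton, Vale, Orwell}: 24 + 72 = 96
  {Spruce, Hadley} + {Ash, Milton, Vale, Orwell}: 58 + 63 = 121
  {Ash} + {Spruce, Hadley, Milton, Vale, Orwell}: 6 + 76 = 82
  {Spruce, Ash} + {Hadley, Milton, Vale, Orwell}: 40 + 67 = 107
  {Hadley, Ash} + {Spruce, Milton, Vale, Orwell}: 24 + 72 = 96
  … (31 splits in total)
Best: vehicle 1 Fenby → Ash → Fenby = 6; vehicle 2 Fenby → Spruce → Vale → Milton → Orwell → Hadley → Fenby = 76; combined 82.

82 km — the smallest possible combined total.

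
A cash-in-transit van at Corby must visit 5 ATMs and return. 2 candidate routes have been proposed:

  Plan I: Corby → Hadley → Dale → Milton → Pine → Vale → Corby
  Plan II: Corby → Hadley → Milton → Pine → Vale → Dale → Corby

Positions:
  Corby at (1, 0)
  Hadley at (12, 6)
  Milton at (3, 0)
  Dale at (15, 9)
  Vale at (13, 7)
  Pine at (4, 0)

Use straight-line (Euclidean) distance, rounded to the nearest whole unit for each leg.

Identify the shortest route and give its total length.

Plan I: 13 + 4 + 15 + 1 + 11 + 14 = 58
Plan II: 13 + 11 + 1 + 11 + 3 + 17 = 56

56 — Plan II is the shortest.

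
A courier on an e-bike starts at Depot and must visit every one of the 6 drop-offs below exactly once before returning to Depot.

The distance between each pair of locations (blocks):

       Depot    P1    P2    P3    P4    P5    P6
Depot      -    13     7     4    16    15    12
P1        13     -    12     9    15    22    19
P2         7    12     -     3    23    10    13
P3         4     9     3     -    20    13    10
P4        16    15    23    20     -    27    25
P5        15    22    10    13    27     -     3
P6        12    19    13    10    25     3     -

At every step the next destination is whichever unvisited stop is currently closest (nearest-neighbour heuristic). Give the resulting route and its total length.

70 blocks along Depot → P3 → P2 → P5 → P6 → P1 → P4 → Depot.

At Depot the remaining stops are P3 4, P2 7, P6 12, P1 13, P5 15, P4 16; go to P3.
At P3 the remaining stops are P2 3, P1 9, P6 10, P5 13, P4 20; go to P2.
At P2 the remaining stops are P5 10, P1 12, P6 13, P4 23; go to P5.
At P5 the remaining stops are P6 3, P1 22, P4 27; go to P6.
At P6 the remaining stops are P1 19, P4 25; go to P1.
At P1 the remaining stops are P4 15; go to P4.
Return P4→Depot: 16.
Total = 4 + 3 + 10 + 3 + 19 + 15 + 16 = 70.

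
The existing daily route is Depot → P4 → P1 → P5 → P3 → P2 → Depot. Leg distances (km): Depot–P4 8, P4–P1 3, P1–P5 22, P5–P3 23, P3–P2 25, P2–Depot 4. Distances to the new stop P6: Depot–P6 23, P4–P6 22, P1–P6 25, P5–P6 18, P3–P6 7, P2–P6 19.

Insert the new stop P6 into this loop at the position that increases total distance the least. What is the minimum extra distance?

Adding 1 km by placing P6 on the P3–P2 leg.

Insertion cost between consecutive stops i–j is d(i,P6) + d(P6,j) − d(i,j):
  between Depot and P4: 23 + 22 − 8 = 37
  between P4 and P1: 22 + 25 − 3 = 44
  between P1 and P5: 25 + 18 − 22 = 21
  between P5 and P3: 18 + 7 − 23 = 2
  between P3 and P2: 7 + 19 − 25 = 1
  between P2 and Depot: 19 + 23 − 4 = 38
Cheapest insertion is between P3 and P2, adding 1.
New total = 85 + 1 = 86.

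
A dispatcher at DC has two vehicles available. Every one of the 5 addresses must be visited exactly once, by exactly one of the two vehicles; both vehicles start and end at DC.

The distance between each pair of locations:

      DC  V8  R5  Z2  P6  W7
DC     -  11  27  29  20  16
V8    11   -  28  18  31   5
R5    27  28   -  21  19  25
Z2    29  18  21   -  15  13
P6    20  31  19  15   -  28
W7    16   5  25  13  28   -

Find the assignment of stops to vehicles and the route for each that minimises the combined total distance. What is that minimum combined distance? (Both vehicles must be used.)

Try each way of splitting the stops between the two vehicles (each non-empty) and, for each split, find the best tour for each vehicle:
  {V8} + {R5, Z2, P6, W7}: 22 + 89 = 111
  {R5} + {V8, Z2, P6, W7}: 54 + 64 = 118
  {V8, R5} + {Z2, P6, W7}: 66 + 64 = 130
  {Z2} + {V8, R5, P6, W7}: 58 + 80 = 138
  {V8, Z2} + {R5, P6, W7}: 58 + 80 = 138
  {R5, Z2} + {V8, P6, W7}: 77 + 64 = 141
  … (15 splits in total)
Best: vehicle 1 DC → V8 → DC = 22; vehicle 2 DC → P6 → R5 → Z2 → W7 → DC = 89; combined 111.

111 — the smallest possible combined total.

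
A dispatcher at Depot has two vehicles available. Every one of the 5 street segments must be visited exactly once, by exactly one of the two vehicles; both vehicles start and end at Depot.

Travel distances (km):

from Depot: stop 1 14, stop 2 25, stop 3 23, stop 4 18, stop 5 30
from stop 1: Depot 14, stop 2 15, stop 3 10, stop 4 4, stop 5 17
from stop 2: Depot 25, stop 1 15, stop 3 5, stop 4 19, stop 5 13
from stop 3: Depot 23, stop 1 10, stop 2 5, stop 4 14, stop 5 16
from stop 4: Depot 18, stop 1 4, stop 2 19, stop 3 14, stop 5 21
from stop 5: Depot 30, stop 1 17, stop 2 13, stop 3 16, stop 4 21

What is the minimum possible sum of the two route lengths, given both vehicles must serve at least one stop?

Try each way of splitting the stops between the two vehicles (each non-empty) and, for each split, find the best tour for each vehicle:
  {stop 1} + {stop 2, stop 3, stop 4, stop 5}: 28 + 80 = 108
  {stop 2} + {stop 1, stop 3, stop 4, stop 5}: 50 + 78 = 128
  {stop 1, stop 2} + {stop 3, stop 4, stop 5}: 54 + 78 = 132
  {stop 3} + {stop 1, stop 2, stop 4, stop 5}: 46 + 77 = 123
  {stop 1, stop 3} + {stop 2, stop 4, stop 5}: 47 + 77 = 124
  {stop 2, stop 3} + {stop 1, stop 4, stop 5}: 53 + 69 = 122
  … (15 splits in total)
  {stop 1, stop 4} + {stop 2, stop 3, stop 5}: 36 + 71 = 107  ← best
Best: vehicle 1 Depot → stop 1 → stop 4 → Depot = 36; vehicle 2 Depot → stop 3 → stop 2 → stop 5 → Depot = 71; combined 107.

107 km — the smallest possible combined total.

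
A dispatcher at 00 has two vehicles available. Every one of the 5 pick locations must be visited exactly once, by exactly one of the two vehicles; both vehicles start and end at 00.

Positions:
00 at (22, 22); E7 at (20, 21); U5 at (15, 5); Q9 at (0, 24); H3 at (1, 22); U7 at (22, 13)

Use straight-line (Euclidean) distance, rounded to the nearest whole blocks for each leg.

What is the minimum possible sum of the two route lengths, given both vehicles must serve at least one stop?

Minimum combined distance: 70 blocks.

There are 2^4 − 1 = 15 ways to divide the 5 stops into two non-empty groups. For each, the best each vehicle can do is its own shortest tour through its group:
  {E7} + {U5, Q9, H3, U7}: 4 + 66 = 70
  {U5} + {E7, Q9, H3, U7}: 36 + 56 = 92
  {E7, U5} + {Q9, H3, U7}: 37 + 56 = 93
  {Q9} + {E7, U5, H3, U7}: 44 + 63 = 107
  {E7, Q9} + {U5, H3, U7}: 44 + 63 = 107
  {U5, Q9} + {E7, H3, U7}: 64 + 53 = 117
  … (15 splits in total)
Best: vehicle 1 00 → E7 → 00 = 4; vehicle 2 00 → Q9 → H3 → U5 → U7 → 00 = 66; combined 70.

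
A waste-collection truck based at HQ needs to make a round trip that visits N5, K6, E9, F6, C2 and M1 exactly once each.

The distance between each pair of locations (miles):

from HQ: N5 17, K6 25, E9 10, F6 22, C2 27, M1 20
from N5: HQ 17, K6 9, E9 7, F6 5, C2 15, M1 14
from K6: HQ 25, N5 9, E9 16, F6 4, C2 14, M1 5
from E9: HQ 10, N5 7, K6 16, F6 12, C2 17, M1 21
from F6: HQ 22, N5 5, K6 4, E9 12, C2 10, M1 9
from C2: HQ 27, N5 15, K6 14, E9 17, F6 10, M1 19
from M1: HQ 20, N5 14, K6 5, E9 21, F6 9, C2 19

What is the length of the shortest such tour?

With 6 stops there are 6!/2 = 360 distinct round trips (a route and its reverse cost the same).
HQ→N5→K6→E9→F6→C2→M1→HQ: 17+9+16+12+10+19+20 = 103
HQ→N5→K6→E9→F6→M1→C2→HQ: 17+9+16+12+9+19+27 = 109
HQ→N5→K6→E9→C2→F6→M1→HQ: 17+9+16+17+10+9+20 = 98
HQ→N5→K6→E9→C2→M1→F6→HQ: 17+9+16+17+19+9+22 = 109
HQ→N5→K6→E9→M1→F6→C2→HQ: 17+9+16+21+9+10+27 = 109
HQ→N5→K6→E9→M1→C2→F6→HQ: 17+9+16+21+19+10+22 = 114
HQ→N5→K6→F6→E9→C2→M1→HQ: 17+9+4+12+17+19+20 = 98
HQ→N5→K6→F6→E9→M1→C2→HQ: 17+9+4+12+21+19+27 = 109
… (352 more)
HQ→E9→N5→F6→C2→K6→M1→HQ: 10+7+5+10+14+5+20 = 71  ← best
The minimum is 71.
One optimal route: HQ → E9 → N5 → F6 → C2 → K6 → M1 → HQ (or its reverse).

Shortest round trip = 71 miles.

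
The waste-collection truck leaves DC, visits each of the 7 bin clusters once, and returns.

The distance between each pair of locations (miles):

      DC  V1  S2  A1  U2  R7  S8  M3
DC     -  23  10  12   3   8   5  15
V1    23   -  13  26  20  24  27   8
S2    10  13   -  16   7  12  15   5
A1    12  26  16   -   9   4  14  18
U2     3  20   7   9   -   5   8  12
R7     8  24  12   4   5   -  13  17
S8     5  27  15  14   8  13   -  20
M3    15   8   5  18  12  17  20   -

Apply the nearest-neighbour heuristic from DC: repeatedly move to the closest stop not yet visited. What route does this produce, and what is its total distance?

Nearest-neighbour total = 77 miles; route DC → U2 → R7 → A1 → S8 → S2 → M3 → V1 → DC.

DC → [U2:3 / S8:5 / R7:8 / S2:10 / A1:12 / M3:15 / V1:23] → U2 (3)
U2 → [R7:5 / S2:7 / S8:8 / A1:9 / M3:12 / V1:20] → R7 (5)
R7 → [A1:4 / S2:12 / S8:13 / M3:17 / V1:24] → A1 (4)
A1 → [S8:14 / S2:16 / M3:18 / V1:26] → S8 (14)
S8 → [S2:15 / M3:20 / V1:27] → S2 (15)
S2 → [M3:5 / V1:13] → M3 (5)
M3 → [V1:8] → V1 (8)
Return V1→DC: 23.
Total = 3 + 5 + 4 + 14 + 15 + 5 + 8 + 23 = 77.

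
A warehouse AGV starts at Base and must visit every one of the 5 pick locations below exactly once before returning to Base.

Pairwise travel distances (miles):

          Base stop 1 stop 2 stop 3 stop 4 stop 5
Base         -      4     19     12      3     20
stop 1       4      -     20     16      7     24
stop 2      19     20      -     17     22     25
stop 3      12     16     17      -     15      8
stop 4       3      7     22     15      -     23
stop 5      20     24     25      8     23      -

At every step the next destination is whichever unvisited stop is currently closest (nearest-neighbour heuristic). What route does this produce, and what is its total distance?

Nearest-neighbour total = 78 miles; route Base → stop 4 → stop 1 → stop 3 → stop 5 → stop 2 → Base.

At Base the remaining stops are stop 4 3, stop 1 4, stop 3 12, stop 2 19, stop 5 20; go to stop 4.
At stop 4 the remaining stops are stop 1 7, stop 3 15, stop 2 22, stop 5 23; go to stop 1.
At stop 1 the remaining stops are stop 3 16, stop 2 20, stop 5 24; go to stop 3.
At stop 3 the remaining stops are stop 5 8, stop 2 17; go to stop 5.
At stop 5 the remaining stops are stop 2 25; go to stop 2.
Return stop 2→Base: 19.
Total = 3 + 7 + 16 + 8 + 25 + 19 = 78.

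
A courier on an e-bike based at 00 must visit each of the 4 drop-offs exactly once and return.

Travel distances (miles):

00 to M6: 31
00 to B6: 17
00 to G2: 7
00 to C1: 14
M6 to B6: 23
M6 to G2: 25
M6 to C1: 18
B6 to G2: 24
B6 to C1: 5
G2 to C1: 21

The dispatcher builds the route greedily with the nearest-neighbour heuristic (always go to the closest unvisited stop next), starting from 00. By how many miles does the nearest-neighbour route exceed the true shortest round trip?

From 00: G2=7, C1=14, B6=17, M6=31 → choose G2 (7).
From G2: C1=21, B6=24, M6=25 → choose C1 (21).
From C1: B6=5, M6=18 → choose B6 (5).
From B6: M6=23 → choose M6 (23).
NN route 00 → G2 → C1 → B6 → M6 → 00 costs 87.
Optimal: 00 → B6 → C1 → M6 → G2 → 00 costs 72 (by enumerating all 12 distinct tours).
Excess = 87 − 72 = 15.

15 miles longer than the optimal tour.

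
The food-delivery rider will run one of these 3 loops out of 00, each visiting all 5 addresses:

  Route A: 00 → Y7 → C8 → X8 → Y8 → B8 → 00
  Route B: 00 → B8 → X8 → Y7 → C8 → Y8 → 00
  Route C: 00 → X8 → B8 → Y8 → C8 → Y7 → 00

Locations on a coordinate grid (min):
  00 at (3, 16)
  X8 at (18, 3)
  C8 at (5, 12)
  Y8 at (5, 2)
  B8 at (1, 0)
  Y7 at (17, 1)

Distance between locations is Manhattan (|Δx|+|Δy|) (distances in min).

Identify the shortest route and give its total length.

Route A: 29 + 23 + 22 + 14 + 6 + 18 = 112
Route B: 18 + 20 + 3 + 23 + 10 + 16 = 90
Route C: 28 + 20 + 6 + 10 + 23 + 29 = 116

90 min — Route B is the shortest.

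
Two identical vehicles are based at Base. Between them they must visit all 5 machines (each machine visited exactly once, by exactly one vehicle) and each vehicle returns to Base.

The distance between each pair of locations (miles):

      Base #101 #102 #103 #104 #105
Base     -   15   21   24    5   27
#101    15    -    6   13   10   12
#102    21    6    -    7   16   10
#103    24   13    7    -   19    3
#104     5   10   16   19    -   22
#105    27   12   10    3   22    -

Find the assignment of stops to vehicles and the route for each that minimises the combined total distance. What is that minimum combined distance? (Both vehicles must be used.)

There are 2^4 − 1 = 15 ways to divide the 5 stops into two non-empty groups. For each, the best each vehicle can do is its own shortest tour through its group:
  {#101} + {#102, #103, #104, #105}: 30 + 58 = 88
  {#102} + {#101, #103, #104, #105}: 42 + 54 = 96
  {#101, #102} + {#103, #104, #105}: 42 + 54 = 96
  {#103} + {#101, #102, #104, #105}: 48 + 58 = 106
  {#101, #103} + {#102, #104, #105}: 52 + 58 = 110
  {#102, #103} + {#101, #104, #105}: 52 + 54 = 106
  … (15 splits in total)
  {#104} + {#101, #102, #103, #105}: 10 + 58 = 68  ← best
Best: vehicle 1 Base → #104 → Base = 10; vehicle 2 Base → #101 → #102 → #103 → #105 → Base = 58; combined 68.

68 miles — the smallest possible combined total.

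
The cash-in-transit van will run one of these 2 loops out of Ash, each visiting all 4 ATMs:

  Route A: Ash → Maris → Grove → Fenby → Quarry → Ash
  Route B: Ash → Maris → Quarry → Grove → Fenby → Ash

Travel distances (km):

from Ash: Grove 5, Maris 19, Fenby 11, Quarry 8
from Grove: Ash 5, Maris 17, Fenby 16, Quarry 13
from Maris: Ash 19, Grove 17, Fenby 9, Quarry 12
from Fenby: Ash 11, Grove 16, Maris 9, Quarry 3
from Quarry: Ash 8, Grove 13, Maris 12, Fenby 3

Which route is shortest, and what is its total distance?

Shortest is Route A, total 63 km.

Route A: 19 + 17 + 16 + 3 + 8 = 63
Route B: 19 + 12 + 13 + 16 + 11 = 71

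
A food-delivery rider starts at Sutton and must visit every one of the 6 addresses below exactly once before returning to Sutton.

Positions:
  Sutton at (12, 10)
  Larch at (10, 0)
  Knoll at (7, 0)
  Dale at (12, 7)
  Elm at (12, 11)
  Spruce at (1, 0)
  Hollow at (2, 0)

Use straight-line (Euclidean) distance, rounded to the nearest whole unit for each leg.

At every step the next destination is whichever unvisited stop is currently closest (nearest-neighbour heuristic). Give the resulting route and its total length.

36 along Sutton → Elm → Dale → Larch → Knoll → Hollow → Spruce → Sutton.

Sutton → [Elm:1 / Dale:3 / Larch:10 / Knoll:11 / Hollow:14 / Spruce:15] → Elm (1)
Elm → [Dale:4 / Larch:11 / Knoll:12 / Hollow:15 / Spruce:16] → Dale (4)
Dale → [Larch:7 / Knoll:9 / Hollow:12 / Spruce:13] → Larch (7)
Larch → [Knoll:3 / Hollow:8 / Spruce:9] → Knoll (3)
Knoll → [Hollow:5 / Spruce:6] → Hollow (5)
Hollow → [Spruce:1] → Spruce (1)
Return Spruce→Sutton: 15.
Total = 1 + 4 + 7 + 3 + 5 + 1 + 15 = 36.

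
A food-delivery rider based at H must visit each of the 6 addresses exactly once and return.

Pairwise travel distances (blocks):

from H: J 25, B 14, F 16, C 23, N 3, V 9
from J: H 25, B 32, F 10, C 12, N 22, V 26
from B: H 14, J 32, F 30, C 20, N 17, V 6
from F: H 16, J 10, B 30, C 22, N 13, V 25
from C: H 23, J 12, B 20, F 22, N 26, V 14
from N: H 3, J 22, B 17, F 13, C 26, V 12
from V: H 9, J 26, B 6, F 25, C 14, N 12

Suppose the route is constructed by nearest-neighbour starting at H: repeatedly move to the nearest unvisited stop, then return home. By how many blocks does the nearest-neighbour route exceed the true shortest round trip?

From H: N=3, V=9, B=14, F=16, C=23, J=25 → choose N (3).
From N: V=12, F=13, B=17, J=22, C=26 → choose V (12).
From V: B=6, C=14, F=25, J=26 → choose B (6).
From B: C=20, F=30, J=32 → choose C (20).
From C: J=12, F=22 → choose J (12).
From J: F=10 → choose F (10).
NN route H → N → V → B → C → J → F → H costs 79.
Optimal: H → B → V → C → J → F → N → H costs 72 (by enumerating all 360 distinct tours).
Excess = 79 − 72 = 7.

Excess over optimum: 7 blocks.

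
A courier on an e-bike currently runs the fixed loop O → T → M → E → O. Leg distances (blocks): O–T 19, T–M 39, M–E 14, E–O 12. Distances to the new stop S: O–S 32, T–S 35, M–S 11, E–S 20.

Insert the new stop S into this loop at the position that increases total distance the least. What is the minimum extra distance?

Insertion cost between consecutive stops i–j is d(i,S) + d(S,j) − d(i,j):
  between O and T: 32 + 35 − 19 = 48
  between T and M: 35 + 11 − 39 = 7
  between M and E: 11 + 20 − 14 = 17
  between E and O: 20 + 32 − 12 = 40
Cheapest insertion is between T and M, adding 7.
New total = 84 + 7 = 91.

+7 blocks — insert S between T and M.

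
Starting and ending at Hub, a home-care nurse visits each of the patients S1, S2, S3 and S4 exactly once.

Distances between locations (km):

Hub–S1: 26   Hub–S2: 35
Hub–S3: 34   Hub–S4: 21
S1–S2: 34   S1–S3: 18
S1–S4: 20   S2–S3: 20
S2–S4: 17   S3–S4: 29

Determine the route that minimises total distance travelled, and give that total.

There are 12 distinct closed tours to check (reversals are equivalent).
Hub → S1 → S2 → S3 → S4 → Hub: 26+34+20+29+21 = 130
Hub → S1 → S2 → S4 → S3 → Hub: 26+34+17+29+34 = 140
Hub → S1 → S3 → S2 → S4 → Hub: 26+18+20+17+21 = 102
Hub → S1 → S3 → S4 → S2 → Hub: 26+18+29+17+35 = 125
Hub → S1 → S4 → S2 → S3 → Hub: 26+20+17+20+34 = 117
Hub → S1 → S4 → S3 → S2 → Hub: 26+20+29+20+35 = 130
Hub → S2 → S1 → S3 → S4 → Hub: 35+34+18+29+21 = 137
Hub → S2 → S1 → S4 → S3 → Hub: 35+34+20+29+34 = 152
Hub → S2 → S3 → S1 → S4 → Hub: 35+20+18+20+21 = 114
Hub → S2 → S4 → S1 → S3 → Hub: 35+17+20+18+34 = 124
Hub → S3 → S1 → S2 → S4 → Hub: 34+18+34+17+21 = 124
Hub → S3 → S2 → S1 → S4 → Hub: 34+20+34+20+21 = 129
The minimum is 102.
One optimal route: Hub → S1 → S3 → S2 → S4 → Hub (or its reverse).

Shortest round trip = 102 km.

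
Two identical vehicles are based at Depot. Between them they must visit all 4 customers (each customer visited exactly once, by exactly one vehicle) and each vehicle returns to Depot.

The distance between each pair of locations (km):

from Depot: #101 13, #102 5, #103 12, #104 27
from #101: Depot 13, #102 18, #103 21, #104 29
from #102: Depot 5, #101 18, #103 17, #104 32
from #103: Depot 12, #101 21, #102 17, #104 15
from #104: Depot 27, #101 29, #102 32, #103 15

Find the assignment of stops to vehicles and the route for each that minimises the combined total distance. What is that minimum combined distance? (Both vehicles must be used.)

There are 2^3 − 1 = 7 ways to divide the 4 stops into two non-empty groups. For each, the best each vehicle can do is its own shortest tour through its group:
  {#101} + {#102, #103, #104}: 26 + 64 = 90
  {#102} + {#101, #103, #104}: 10 + 69 = 79
  {#101, #102} + {#103, #104}: 36 + 54 = 90
  {#103} + {#101, #102, #104}: 24 + 79 = 103
  {#101, #103} + {#102, #104}: 46 + 64 = 110
  {#102, #103} + {#101, #104}: 34 + 69 = 103
  … (7 splits in total)
Best: vehicle 1 Depot → #102 → Depot = 10; vehicle 2 Depot → #101 → #104 → #103 → Depot = 69; combined 79.

Minimum combined distance: 79 km.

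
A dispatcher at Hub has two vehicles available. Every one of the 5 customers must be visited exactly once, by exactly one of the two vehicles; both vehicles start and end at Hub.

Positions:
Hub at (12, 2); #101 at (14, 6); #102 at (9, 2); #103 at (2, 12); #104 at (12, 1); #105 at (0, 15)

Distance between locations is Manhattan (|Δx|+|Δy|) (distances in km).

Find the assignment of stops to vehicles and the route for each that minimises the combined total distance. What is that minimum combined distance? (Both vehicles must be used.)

56 km — the smallest possible combined total.

Check every non-empty split of the stops between the two vehicles; for each half take its own optimal tour:
  {#101} + {#102, #103, #104, #105}: 12 + 52 = 64
  {#102} + {#101, #103, #104, #105}: 6 + 56 = 62
  {#101, #102} + {#103, #104, #105}: 18 + 52 = 70
  {#103} + {#101, #102, #104, #105}: 40 + 56 = 96
  {#101, #103} + {#102, #104, #105}: 44 + 52 = 96
  {#102, #103} + {#101, #104, #105}: 40 + 56 = 96
  … (15 splits in total)
  {#104} + {#101, #102, #103, #105}: 2 + 54 = 56  ← best
Best: vehicle 1 Hub → #104 → Hub = 2; vehicle 2 Hub → #101 → #103 → #105 → #102 → Hub = 54; combined 56.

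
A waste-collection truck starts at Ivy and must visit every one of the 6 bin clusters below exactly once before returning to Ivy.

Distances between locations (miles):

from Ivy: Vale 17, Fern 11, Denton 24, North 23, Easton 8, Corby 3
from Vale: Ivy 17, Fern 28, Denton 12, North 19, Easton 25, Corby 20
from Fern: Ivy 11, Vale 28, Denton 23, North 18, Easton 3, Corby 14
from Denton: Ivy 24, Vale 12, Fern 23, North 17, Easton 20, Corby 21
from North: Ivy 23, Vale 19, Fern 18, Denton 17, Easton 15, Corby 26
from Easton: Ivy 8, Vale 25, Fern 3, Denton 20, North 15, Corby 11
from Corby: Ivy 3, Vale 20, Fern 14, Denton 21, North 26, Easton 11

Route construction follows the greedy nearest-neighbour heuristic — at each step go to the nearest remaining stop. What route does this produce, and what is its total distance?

Ivy → [Corby:3 / Easton:8 / Fern:11 / Vale:17 / North:23 / Denton:24] → Corby (3)
Corby → [Easton:11 / Fern:14 / Vale:20 / Denton:21 / North:26] → Easton (11)
Easton → [Fern:3 / North:15 / Denton:20 / Vale:25] → Fern (3)
Fern → [North:18 / Denton:23 / Vale:28] → North (18)
North → [Denton:17 / Vale:19] → Denton (17)
Denton → [Vale:12] → Vale (12)
Return Vale→Ivy: 17.
Total = 3 + 11 + 3 + 18 + 17 + 12 + 17 = 81.

Nearest-neighbour total = 81 miles; route Ivy → Corby → Easton → Fern → North → Denton → Vale → Ivy.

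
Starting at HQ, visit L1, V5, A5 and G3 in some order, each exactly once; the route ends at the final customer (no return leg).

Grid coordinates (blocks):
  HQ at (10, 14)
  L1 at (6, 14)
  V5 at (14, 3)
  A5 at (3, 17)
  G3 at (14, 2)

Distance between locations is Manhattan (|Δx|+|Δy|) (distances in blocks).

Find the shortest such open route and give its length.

There are 4! = 24 possible orderings.
HQ → L1 → V5 → A5 → G3: 4+19+25+26 = 74
HQ → L1 → V5 → G3 → A5: 4+19+1+26 = 50
HQ → L1 → A5 → V5 → G3: 4+6+25+1 = 36
HQ → L1 → A5 → G3 → V5: 4+6+26+1 = 37
HQ → L1 → G3 → V5 → A5: 4+20+1+25 = 50
HQ → L1 → G3 → A5 → V5: 4+20+26+25 = 75
HQ → V5 → L1 → A5 → G3: 15+19+6+26 = 66
HQ → V5 → L1 → G3 → A5: 15+19+20+26 = 80
HQ → V5 → A5 → L1 → G3: 15+25+6+20 = 66
HQ → V5 → A5 → G3 → L1: 15+25+26+20 = 86
HQ → V5 → G3 → L1 → A5: 15+1+20+6 = 42
HQ → V5 → G3 → A5 → L1: 15+1+26+6 = 48
HQ → A5 → L1 → V5 → G3: 10+6+19+1 = 36
HQ → A5 → L1 → G3 → V5: 10+6+20+1 = 37
… (10 more)
The minimum is 36.
One shortest path: HQ → L1 → A5 → V5 → G3.

Minimum one-way distance = 36 blocks.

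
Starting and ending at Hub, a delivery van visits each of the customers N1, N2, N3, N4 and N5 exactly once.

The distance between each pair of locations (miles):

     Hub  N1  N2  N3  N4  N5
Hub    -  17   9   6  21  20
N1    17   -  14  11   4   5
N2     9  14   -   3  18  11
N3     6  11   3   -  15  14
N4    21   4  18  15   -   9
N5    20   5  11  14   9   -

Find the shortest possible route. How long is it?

50 miles — the shortest possible round trip.

With 5 stops there are 5!/2 = 60 distinct round trips (a route and its reverse cost the same).
Hub-N1-N2-N3-N4-N5-Hub: 17+14+3+15+9+20 = 78
Hub-N1-N2-N3-N5-N4-Hub: 17+14+3+14+9+21 = 78
Hub-N1-N2-N4-N3-N5-Hub: 17+14+18+15+14+20 = 98
Hub-N1-N2-N4-N5-N3-Hub: 17+14+18+9+14+6 = 78
Hub-N1-N2-N5-N3-N4-Hub: 17+14+11+14+15+21 = 92
Hub-N1-N2-N5-N4-N3-Hub: 17+14+11+9+15+6 = 72
Hub-N1-N3-N2-N4-N5-Hub: 17+11+3+18+9+20 = 78
Hub-N1-N3-N2-N5-N4-Hub: 17+11+3+11+9+21 = 72
Hub-N1-N3-N4-N2-N5-Hub: 17+11+15+18+11+20 = 92
Hub-N1-N3-N4-N5-N2-Hub: 17+11+15+9+11+9 = 72
Hub-N1-N3-N5-N2-N4-Hub: 17+11+14+11+18+21 = 92
Hub-N1-N3-N5-N4-N2-Hub: 17+11+14+9+18+9 = 78
Hub-N1-N4-N2-N3-N5-Hub: 17+4+18+3+14+20 = 76
Hub-N1-N4-N2-N5-N3-Hub: 17+4+18+11+14+6 = 70
… (46 more)
Hub-N1-N4-N5-N2-N3-Hub: 17+4+9+11+3+6 = 50  ← best
The minimum is 50.
One optimal route: Hub → N1 → N4 → N5 → N2 → N3 → Hub (or its reverse).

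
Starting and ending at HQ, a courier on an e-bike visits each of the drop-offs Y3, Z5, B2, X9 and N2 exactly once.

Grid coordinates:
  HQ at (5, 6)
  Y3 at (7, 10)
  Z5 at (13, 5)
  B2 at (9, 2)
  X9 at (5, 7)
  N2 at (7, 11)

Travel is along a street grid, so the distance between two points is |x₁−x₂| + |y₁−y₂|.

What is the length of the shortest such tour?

With 5 stops there are 5!/2 = 60 distinct round trips (a route and its reverse cost the same).
HQ→Y3→Z5→B2→X9→N2→HQ: 6+11+7+9+6+7 = 46
HQ→Y3→Z5→B2→N2→X9→HQ: 6+11+7+11+6+1 = 42
HQ→Y3→Z5→X9→B2→N2→HQ: 6+11+10+9+11+7 = 54
HQ→Y3→Z5→X9→N2→B2→HQ: 6+11+10+6+11+8 = 52
HQ→Y3→Z5→N2→B2→X9→HQ: 6+11+12+11+9+1 = 50
HQ→Y3→Z5→N2→X9→B2→HQ: 6+11+12+6+9+8 = 52
HQ→Y3→B2→Z5→X9→N2→HQ: 6+10+7+10+6+7 = 46
HQ→Y3→B2→Z5→N2→X9→HQ: 6+10+7+12+6+1 = 42
HQ→Y3→B2→X9→Z5→N2→HQ: 6+10+9+10+12+7 = 54
HQ→Y3→B2→X9→N2→Z5→HQ: 6+10+9+6+12+9 = 52
HQ→Y3→B2→N2→Z5→X9→HQ: 6+10+11+12+10+1 = 50
HQ→Y3→B2→N2→X9→Z5→HQ: 6+10+11+6+10+9 = 52
HQ→Y3→X9→Z5→B2→N2→HQ: 6+5+10+7+11+7 = 46
HQ→Y3→X9→Z5→N2→B2→HQ: 6+5+10+12+11+8 = 52
… (46 more)
HQ→Z5→B2→Y3→N2→X9→HQ: 9+7+10+1+6+1 = 34  ← best
The minimum is 34.
One optimal route: HQ → Z5 → B2 → Y3 → N2 → X9 → HQ (or its reverse).

34 — the shortest possible round trip.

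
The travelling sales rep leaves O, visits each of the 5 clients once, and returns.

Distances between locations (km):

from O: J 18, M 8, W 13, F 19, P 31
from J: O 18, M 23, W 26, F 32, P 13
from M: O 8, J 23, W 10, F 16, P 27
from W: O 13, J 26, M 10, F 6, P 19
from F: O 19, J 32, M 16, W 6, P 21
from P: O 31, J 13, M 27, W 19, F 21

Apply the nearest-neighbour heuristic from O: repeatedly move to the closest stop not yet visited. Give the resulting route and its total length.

O → [M:8 / W:13 / J:18 / F:19 / P:31] → M (8)
M → [W:10 / F:16 / J:23 / P:27] → W (10)
W → [F:6 / P:19 / J:26] → F (6)
F → [P:21 / J:32] → P (21)
P → [J:13] → J (13)
Return J→O: 18.
Total = 8 + 10 + 6 + 21 + 13 + 18 = 76.

Nearest-neighbour total = 76 km; route O → M → W → F → P → J → O.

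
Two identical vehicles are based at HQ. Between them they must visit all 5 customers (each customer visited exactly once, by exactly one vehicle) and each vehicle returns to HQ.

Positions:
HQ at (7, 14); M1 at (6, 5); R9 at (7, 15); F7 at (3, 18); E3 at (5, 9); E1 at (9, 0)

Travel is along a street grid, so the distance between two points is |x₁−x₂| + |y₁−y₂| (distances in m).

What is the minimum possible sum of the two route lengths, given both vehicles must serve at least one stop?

Check every non-empty split of the stops between the two vehicles; for each half take its own optimal tour:
  {M1} + {R9, F7, E3, E1}: 20 + 48 = 68
  {R9} + {M1, F7, E3, E1}: 2 + 48 = 50
  {M1, R9} + {F7, E3, E1}: 22 + 48 = 70
  {F7} + {M1, R9, E3, E1}: 16 + 38 = 54
  {M1, F7} + {R9, E3, E1}: 34 + 38 = 72
  {R9, F7} + {M1, E3, E1}: 16 + 36 = 52
  … (15 splits in total)
Best: vehicle 1 HQ → R9 → HQ = 2; vehicle 2 HQ → F7 → E3 → M1 → E1 → HQ = 48; combined 50.

50 m — the smallest possible combined total.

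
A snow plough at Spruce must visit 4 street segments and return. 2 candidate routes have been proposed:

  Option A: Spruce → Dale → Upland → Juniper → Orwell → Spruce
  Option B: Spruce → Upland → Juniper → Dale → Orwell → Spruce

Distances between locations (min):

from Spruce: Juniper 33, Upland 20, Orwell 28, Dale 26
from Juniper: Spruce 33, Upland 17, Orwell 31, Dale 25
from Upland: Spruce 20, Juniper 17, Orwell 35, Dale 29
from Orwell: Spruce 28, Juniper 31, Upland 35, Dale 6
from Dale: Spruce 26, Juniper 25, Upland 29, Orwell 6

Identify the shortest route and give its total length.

Shortest is Option B, total 96 min.

Option A: 26 + 29 + 17 + 31 + 28 = 131
Option B: 20 + 17 + 25 + 6 + 28 = 96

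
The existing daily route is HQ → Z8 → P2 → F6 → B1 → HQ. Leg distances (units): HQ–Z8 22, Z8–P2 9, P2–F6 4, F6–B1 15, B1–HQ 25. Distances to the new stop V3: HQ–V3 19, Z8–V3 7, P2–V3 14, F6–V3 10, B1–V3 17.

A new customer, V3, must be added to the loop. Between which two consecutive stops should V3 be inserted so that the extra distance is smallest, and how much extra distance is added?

+4 — insert V3 between HQ and Z8.

Insertion cost between consecutive stops i–j is d(i,V3) + d(V3,j) − d(i,j):
  between HQ and Z8: 19 + 7 − 22 = 4
  between Z8 and P2: 7 + 14 − 9 = 12
  between P2 and F6: 14 + 10 − 4 = 20
  between F6 and B1: 10 + 17 − 15 = 12
  between B1 and HQ: 17 + 19 − 25 = 11
Cheapest insertion is between HQ and Z8, adding 4.
New total = 75 + 4 = 79.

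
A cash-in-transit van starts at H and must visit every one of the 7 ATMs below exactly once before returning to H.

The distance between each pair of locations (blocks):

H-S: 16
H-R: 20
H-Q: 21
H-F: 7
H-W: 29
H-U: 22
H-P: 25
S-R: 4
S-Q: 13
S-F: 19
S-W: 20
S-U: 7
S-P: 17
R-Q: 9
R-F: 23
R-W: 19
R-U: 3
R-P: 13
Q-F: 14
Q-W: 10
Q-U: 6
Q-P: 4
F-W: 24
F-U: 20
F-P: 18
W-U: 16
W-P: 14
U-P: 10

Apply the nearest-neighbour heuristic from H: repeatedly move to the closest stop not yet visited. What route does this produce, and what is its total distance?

At H the remaining stops are F 7, S 16, R 20, Q 21, U 22, P 25, W 29; go to F.
At F the remaining stops are Q 14, P 18, S 19, U 20, R 23, W 24; go to Q.
At Q the remaining stops are P 4, U 6, R 9, W 10, S 13; go to P.
At P the remaining stops are U 10, R 13, W 14, S 17; go to U.
At U the remaining stops are R 3, S 7, W 16; go to R.
At R the remaining stops are S 4, W 19; go to S.
At S the remaining stops are W 20; go to W.
Return W→H: 29.
Total = 7 + 14 + 4 + 10 + 3 + 4 + 20 + 29 = 91.

Nearest-neighbour total = 91 blocks; route H → F → Q → P → U → R → S → W → H.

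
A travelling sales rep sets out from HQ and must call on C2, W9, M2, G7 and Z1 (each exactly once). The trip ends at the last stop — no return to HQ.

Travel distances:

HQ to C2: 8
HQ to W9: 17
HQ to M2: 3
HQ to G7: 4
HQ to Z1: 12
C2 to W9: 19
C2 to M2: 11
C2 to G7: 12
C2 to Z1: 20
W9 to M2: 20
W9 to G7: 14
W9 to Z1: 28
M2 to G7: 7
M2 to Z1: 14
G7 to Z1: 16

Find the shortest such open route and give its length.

Minimum one-way distance = 62.

There are 5! = 120 possible orderings.
HQ - C2 - W9 - M2 - G7 - Z1: 8+19+20+7+16 = 70
HQ - C2 - W9 - M2 - Z1 - G7: 8+19+20+14+16 = 77
HQ - C2 - W9 - G7 - M2 - Z1: 8+19+14+7+14 = 62
HQ - C2 - W9 - G7 - Z1 - M2: 8+19+14+16+14 = 71
HQ - C2 - W9 - Z1 - M2 - G7: 8+19+28+14+7 = 76
HQ - C2 - W9 - Z1 - G7 - M2: 8+19+28+16+7 = 78
HQ - C2 - M2 - W9 - G7 - Z1: 8+11+20+14+16 = 69
HQ - C2 - M2 - W9 - Z1 - G7: 8+11+20+28+16 = 83
HQ - C2 - M2 - G7 - W9 - Z1: 8+11+7+14+28 = 68
HQ - C2 - M2 - G7 - Z1 - W9: 8+11+7+16+28 = 70
HQ - C2 - M2 - Z1 - W9 - G7: 8+11+14+28+14 = 75
HQ - C2 - M2 - Z1 - G7 - W9: 8+11+14+16+14 = 63
HQ - C2 - G7 - W9 - M2 - Z1: 8+12+14+20+14 = 68
HQ - C2 - G7 - W9 - Z1 - M2: 8+12+14+28+14 = 76
… (106 more)
The minimum is 62.
One shortest path: HQ → C2 → W9 → G7 → M2 → Z1.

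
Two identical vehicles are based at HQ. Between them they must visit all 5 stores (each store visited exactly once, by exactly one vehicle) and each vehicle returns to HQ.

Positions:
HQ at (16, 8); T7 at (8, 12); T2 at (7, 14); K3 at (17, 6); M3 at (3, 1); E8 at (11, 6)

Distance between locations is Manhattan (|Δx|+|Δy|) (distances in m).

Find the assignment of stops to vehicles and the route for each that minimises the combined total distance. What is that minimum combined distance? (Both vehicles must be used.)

Check every non-empty split of the stops between the two vehicles; for each half take its own optimal tour:
  {T7} + {T2, K3, M3, E8}: 24 + 54 = 78
  {T2} + {T7, K3, M3, E8}: 30 + 50 = 80
  {T7, T2} + {K3, M3, E8}: 30 + 42 = 72
  {K3} + {T7, T2, M3, E8}: 6 + 52 = 58
  {T7, K3} + {T2, M3, E8}: 30 + 52 = 82
  {T2, K3} + {T7, M3, E8}: 36 + 48 = 84
  … (15 splits in total)
Best: vehicle 1 HQ → K3 → HQ = 6; vehicle 2 HQ → T7 → T2 → M3 → E8 → HQ = 52; combined 58.

58 m — the smallest possible combined total.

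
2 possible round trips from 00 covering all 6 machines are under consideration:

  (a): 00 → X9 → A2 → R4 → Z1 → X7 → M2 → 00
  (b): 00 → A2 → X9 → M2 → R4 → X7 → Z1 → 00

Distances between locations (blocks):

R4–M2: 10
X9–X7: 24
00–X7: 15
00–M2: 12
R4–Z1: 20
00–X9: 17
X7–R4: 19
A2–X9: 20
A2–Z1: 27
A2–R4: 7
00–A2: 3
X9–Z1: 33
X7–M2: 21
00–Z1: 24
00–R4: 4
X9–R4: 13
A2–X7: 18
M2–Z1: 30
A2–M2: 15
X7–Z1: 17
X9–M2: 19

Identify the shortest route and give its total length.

112 blocks — (b) is the shortest.

(a): 17 + 20 + 7 + 20 + 17 + 21 + 12 = 114
(b): 3 + 20 + 19 + 10 + 19 + 17 + 24 = 112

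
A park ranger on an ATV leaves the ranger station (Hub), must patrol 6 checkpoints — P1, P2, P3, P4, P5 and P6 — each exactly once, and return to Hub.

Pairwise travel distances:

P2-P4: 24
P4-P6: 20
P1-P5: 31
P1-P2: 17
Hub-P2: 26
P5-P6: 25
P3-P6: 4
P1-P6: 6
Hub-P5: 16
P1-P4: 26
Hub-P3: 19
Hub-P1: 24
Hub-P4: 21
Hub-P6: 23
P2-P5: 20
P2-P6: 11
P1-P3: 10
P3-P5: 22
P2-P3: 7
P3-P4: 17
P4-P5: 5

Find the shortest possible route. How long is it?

Hub-P1-P2-P3-P4-P5-P6-Hub: 24+17+7+17+5+25+23 = 118
Hub-P1-P2-P3-P4-P6-P5-Hub: 24+17+7+17+20+25+16 = 126
Hub-P1-P2-P3-P5-P4-P6-Hub: 24+17+7+22+5+20+23 = 118
Hub-P1-P2-P3-P5-P6-P4-Hub: 24+17+7+22+25+20+21 = 136
Hub-P1-P2-P3-P6-P4-P5-Hub: 24+17+7+4+20+5+16 = 93
Hub-P1-P2-P3-P6-P5-P4-Hub: 24+17+7+4+25+5+21 = 103
Hub-P1-P2-P4-P3-P5-P6-Hub: 24+17+24+17+22+25+23 = 152
Hub-P1-P2-P4-P3-P6-P5-Hub: 24+17+24+17+4+25+16 = 127
… (352 more)
Hub-P1-P6-P2-P3-P4-P5-Hub: 24+6+11+7+17+5+16 = 86  ← best
The minimum is 86.
One optimal route: Hub → P1 → P6 → P2 → P3 → P4 → P5 → Hub (or its reverse).

Minimum total distance: 86.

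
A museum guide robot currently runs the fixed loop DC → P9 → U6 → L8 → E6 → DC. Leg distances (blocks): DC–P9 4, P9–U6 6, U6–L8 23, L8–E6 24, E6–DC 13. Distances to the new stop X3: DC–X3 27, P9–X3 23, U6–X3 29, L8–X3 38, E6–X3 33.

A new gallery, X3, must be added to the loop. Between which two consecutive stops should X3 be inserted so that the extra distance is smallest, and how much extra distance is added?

Insertion cost between consecutive stops i–j is d(i,X3) + d(X3,j) − d(i,j):
  between DC and P9: 27 + 23 − 4 = 46
  between P9 and U6: 23 + 29 − 6 = 46
  between U6 and L8: 29 + 38 − 23 = 44
  between L8 and E6: 38 + 33 − 24 = 47
  between E6 and DC: 33 + 27 − 13 = 47
Cheapest insertion is between U6 and L8, adding 44.
New total = 70 + 44 = 114.

Adding 44 blocks by placing X3 on the U6–L8 leg.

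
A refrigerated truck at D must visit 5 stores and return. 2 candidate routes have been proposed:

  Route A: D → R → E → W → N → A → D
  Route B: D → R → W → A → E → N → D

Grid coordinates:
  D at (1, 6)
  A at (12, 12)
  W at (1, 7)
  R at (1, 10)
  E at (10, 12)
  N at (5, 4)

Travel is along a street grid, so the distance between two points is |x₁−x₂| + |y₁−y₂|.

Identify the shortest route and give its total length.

Route A: 4 + 11 + 14 + 7 + 15 + 17 = 68
Route B: 4 + 3 + 16 + 2 + 13 + 6 = 44

Shortest is Route B, total 44.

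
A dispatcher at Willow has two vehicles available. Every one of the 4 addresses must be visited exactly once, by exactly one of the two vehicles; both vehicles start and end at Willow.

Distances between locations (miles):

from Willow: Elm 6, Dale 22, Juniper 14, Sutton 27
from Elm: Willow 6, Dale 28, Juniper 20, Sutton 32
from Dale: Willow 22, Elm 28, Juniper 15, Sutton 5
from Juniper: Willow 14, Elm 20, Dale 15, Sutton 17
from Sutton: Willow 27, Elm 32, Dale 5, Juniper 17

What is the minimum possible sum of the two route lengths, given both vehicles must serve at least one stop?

70 miles — the smallest possible combined total.

Try each way of splitting the stops between the two vehicles (each non-empty) and, for each split, find the best tour for each vehicle:
  {Elm} + {Dale, Juniper, Sutton}: 12 + 58 = 70
  {Dale} + {Elm, Juniper, Sutton}: 44 + 69 = 113
  {Elm, Dale} + {Juniper, Sutton}: 56 + 58 = 114
  {Juniper} + {Elm, Dale, Sutton}: 28 + 65 = 93
  {Elm, Juniper} + {Dale, Sutton}: 40 + 54 = 94
  {Dale, Juniper} + {Elm, Sutton}: 51 + 65 = 116
  … (7 splits in total)
Best: vehicle 1 Willow → Elm → Willow = 12; vehicle 2 Willow → Dale → Sutton → Juniper → Willow = 58; combined 70.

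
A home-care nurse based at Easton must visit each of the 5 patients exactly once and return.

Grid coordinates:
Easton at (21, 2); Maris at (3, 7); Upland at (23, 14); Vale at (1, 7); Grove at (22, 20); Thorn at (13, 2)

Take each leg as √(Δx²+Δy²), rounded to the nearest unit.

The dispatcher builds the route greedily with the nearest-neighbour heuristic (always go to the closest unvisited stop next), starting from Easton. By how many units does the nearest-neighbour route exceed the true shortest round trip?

From Easton: Thorn=8, Upland=12, Grove=18, Maris=19, Vale=21 → choose Thorn (8).
From Thorn: Maris=11, Vale=13, Upland=16, Grove=20 → choose Maris (11).
From Maris: Vale=2, Upland=21, Grove=23 → choose Vale (2).
From Vale: Upland=23, Grove=25 → choose Upland (23).
From Upland: Grove=6 → choose Grove (6).
NN route Easton → Thorn → Maris → Vale → Upland → Grove → Easton costs 68.
Optimal: Easton → Upland → Grove → Maris → Vale → Thorn → Easton costs 64 (by enumerating all 60 distinct tours).
Excess = 68 − 64 = 4.

4 longer than the optimal tour.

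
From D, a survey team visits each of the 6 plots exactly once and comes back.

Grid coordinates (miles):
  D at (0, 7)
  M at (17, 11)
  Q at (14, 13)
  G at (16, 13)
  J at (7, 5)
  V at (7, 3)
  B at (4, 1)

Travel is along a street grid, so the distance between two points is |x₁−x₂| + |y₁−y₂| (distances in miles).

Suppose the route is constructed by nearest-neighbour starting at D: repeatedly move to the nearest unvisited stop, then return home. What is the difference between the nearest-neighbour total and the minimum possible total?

6 miles longer than the optimal tour.

From D: J=9, B=10, V=11, Q=20, M=21, G=22 → choose J (9).
From J: V=2, B=7, Q=15, M=16, G=17 → choose V (2).
From V: B=5, Q=17, M=18, G=19 → choose B (5).
From B: Q=22, M=23, G=24 → choose Q (22).
From Q: G=2, M=5 → choose G (2).
From G: M=3 → choose M (3).
NN route D → J → V → B → Q → G → M → D costs 64.
Optimal: D → M → G → Q → J → V → B → D costs 58 (by enumerating all 360 distinct tours).
Excess = 64 − 58 = 6.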